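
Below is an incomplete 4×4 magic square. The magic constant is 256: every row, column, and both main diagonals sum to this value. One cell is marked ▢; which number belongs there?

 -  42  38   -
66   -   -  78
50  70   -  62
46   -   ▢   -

86

The remaining cell in row 3 is (3,3) = 256 − 182 = 74.
Column 1: 66 + 50 + 46 + ? = 256, so (1,1) = 94.
Using row 1: 94 + 42 + 38 + ? → (1,4) = 256 − 174 = 82.
Column 4 must total 256; the given cells sum to 222, so (4,4) = 34.
Main diagonal: 94 + 74 + 34 + ? = 256, so (2,2) = 54.
Using anti-diagonal: 82 + 70 + 46 + ? → (2,3) = 256 − 198 = 58.
Column 2: 42 + 54 + 70 + ? = 256, so (4,2) = 90.
Using column 3: 38 + 58 + 74 + ? → (4,3) = 256 − 170 = 86.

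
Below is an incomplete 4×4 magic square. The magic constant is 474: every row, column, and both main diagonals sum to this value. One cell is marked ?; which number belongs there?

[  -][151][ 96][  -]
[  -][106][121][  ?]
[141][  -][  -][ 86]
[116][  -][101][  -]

111

Using column 3: 96 + 121 + 101 + ? → (3,3) = 474 − 318 = 156.
Row 3 must total 474; the given cells sum to 383, so (3,2) = 91.
From column 2, 474 − (151 + 106 + 91) gives (4,2) = 126.
Anti-diagonal needs 474; the known cells sum to 328, so (1,4) = 146.
From row 1, 474 − (151 + 96 + 146) gives (1,1) = 81.
The remaining cell in row 4 is (4,4) = 474 − 343 = 131.
Column 1: 81 + 141 + 116 + ? = 474, so (2,1) = 136.
Column 4 needs 474; the known cells sum to 363, so (2,4) = 111.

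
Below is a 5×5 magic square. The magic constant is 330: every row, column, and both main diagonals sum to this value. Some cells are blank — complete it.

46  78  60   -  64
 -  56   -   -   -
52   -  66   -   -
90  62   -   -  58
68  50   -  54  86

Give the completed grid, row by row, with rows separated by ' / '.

46 78 60 82 64 / 74 56 88 70 42 / 52 84 66 48 80 / 90 62 44 76 58 / 68 50 72 54 86

Row 1: 46 + 78 + 60 + 64 + ? = 330, so (1,4) = 82.
Row 5 must total 330; the given cells sum to 258, so (5,3) = 72.
The remaining cell in column 1 is (2,1) = 330 − 256 = 74.
The remaining cell in column 2 is (3,2) = 330 − 246 = 84.
Main diagonal: 46 + 56 + 66 + 86 + ? = 330, so (4,4) = 76.
Anti-diagonal needs 330; the known cells sum to 260, so (2,4) = 70.
The remaining cell in row 4 is (4,3) = 330 − 286 = 44.
Column 3: 60 + 66 + 44 + 72 + ? = 330, so (2,3) = 88.
Column 4 must total 330; the given cells sum to 282, so (3,4) = 48.
Row 2 must total 330; the given cells sum to 288, so (2,5) = 42.
The remaining cell in row 3 is (3,5) = 330 − 250 = 80.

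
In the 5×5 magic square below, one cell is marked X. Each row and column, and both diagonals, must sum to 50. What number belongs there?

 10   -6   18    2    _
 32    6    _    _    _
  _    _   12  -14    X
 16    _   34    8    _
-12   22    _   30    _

Row 1 must total 50; the given cells sum to 24, so (1,5) = 26.
Column 1 needs 50; the known cells sum to 46, so (3,1) = 4.
From column 4, 50 − (2 + (-14) + 8 + 30) gives (2,4) = 24.
Main diagonal needs 50; the known cells sum to 36, so (5,5) = 14.
Anti-diagonal needs 50; the known cells sum to 50, so (4,2) = 0.
From row 4, 50 − (16 + 0 + 34 + 8) gives (4,5) = -8.
Row 5: -12 + 22 + 30 + 14 + ? = 50, so (5,3) = -4.
Using column 2: -6 + 6 + 0 + 22 + ? → (3,2) = 50 − 22 = 28.
Column 3 needs 50; the known cells sum to 60, so (2,3) = -10.
Row 2 must total 50; the given cells sum to 52, so (2,5) = -2.
Row 3 must total 50; the given cells sum to 30, so (3,5) = 20.

20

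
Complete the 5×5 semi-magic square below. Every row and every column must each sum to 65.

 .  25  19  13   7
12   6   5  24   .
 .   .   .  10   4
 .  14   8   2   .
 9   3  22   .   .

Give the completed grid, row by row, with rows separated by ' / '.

Using row 1: 25 + 19 + 13 + 7 + ? → (1,1) = 65 − 64 = 1.
From row 2, 65 − (12 + 6 + 5 + 24) gives (2,5) = 18.
Column 2: 25 + 6 + 14 + 3 + ? = 65, so (3,2) = 17.
The remaining cell in column 3 is (3,3) = 65 − 54 = 11.
The remaining cell in column 4 is (5,4) = 65 − 49 = 16.
From row 3, 65 − (17 + 11 + 10 + 4) gives (3,1) = 23.
Row 5 must total 65; the given cells sum to 50, so (5,5) = 15.
Column 1: 1 + 12 + 23 + 9 + ? = 65, so (4,1) = 20.
Column 5: 7 + 18 + 4 + 15 + ? = 65, so (4,5) = 21.

1 25 19 13 7 / 12 6 5 24 18 / 23 17 11 10 4 / 20 14 8 2 21 / 9 3 22 16 15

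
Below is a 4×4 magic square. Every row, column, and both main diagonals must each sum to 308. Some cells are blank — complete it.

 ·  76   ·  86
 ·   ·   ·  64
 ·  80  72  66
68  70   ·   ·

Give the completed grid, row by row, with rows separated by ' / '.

62 76 84 86 / 88 82 74 64 / 90 80 72 66 / 68 70 78 92

Using row 3: 80 + 72 + 66 + ? → (3,1) = 308 − 218 = 90.
Column 2 must total 308; the given cells sum to 226, so (2,2) = 82.
Using column 4: 86 + 64 + 66 + ? → (4,4) = 308 − 216 = 92.
Main diagonal must total 308; the given cells sum to 246, so (1,1) = 62.
Anti-diagonal needs 308; the known cells sum to 234, so (2,3) = 74.
The remaining cell in row 1 is (1,3) = 308 − 224 = 84.
The remaining cell in row 2 is (2,1) = 308 − 220 = 88.
Row 4 needs 308; the known cells sum to 230, so (4,3) = 78.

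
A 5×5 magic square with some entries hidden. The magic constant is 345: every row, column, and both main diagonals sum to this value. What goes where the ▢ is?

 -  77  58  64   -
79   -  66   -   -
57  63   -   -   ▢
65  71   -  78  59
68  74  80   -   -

81

The remaining cell in row 4 is (4,3) = 345 − 273 = 72.
Column 1 must total 345; the given cells sum to 269, so (1,1) = 76.
Column 2 needs 345; the known cells sum to 285, so (2,2) = 60.
Using column 3: 58 + 66 + 72 + 80 + ? → (3,3) = 345 − 276 = 69.
From main diagonal, 345 − (76 + 60 + 69 + 78) gives (5,5) = 62.
Row 1 needs 345; the known cells sum to 275, so (1,5) = 70.
Row 5 needs 345; the known cells sum to 284, so (5,4) = 61.
Anti-diagonal must total 345; the given cells sum to 278, so (2,4) = 67.
Row 2 must total 345; the given cells sum to 272, so (2,5) = 73.
Column 4 needs 345; the known cells sum to 270, so (3,4) = 75.
Using column 5: 70 + 73 + 59 + 62 + ? → (3,5) = 345 − 264 = 81.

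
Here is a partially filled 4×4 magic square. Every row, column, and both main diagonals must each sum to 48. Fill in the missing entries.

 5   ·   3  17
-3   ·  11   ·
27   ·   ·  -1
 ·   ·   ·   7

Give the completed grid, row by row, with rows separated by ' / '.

Row 1: 5 + 3 + 17 + ? = 48, so (1,2) = 23.
Column 1 needs 48; the known cells sum to 29, so (4,1) = 19.
Column 4 needs 48; the known cells sum to 23, so (2,4) = 25.
Using anti-diagonal: 17 + 11 + 19 + ? → (3,2) = 48 − 47 = 1.
Using row 2: -3 + 11 + 25 + ? → (2,2) = 48 − 33 = 15.
Row 3: 27 + 1 + (-1) + ? = 48, so (3,3) = 21.
Using column 2: 23 + 15 + 1 + ? → (4,2) = 48 − 39 = 9.
Using column 3: 3 + 11 + 21 + ? → (4,3) = 48 − 35 = 13.

5 23 3 17 / -3 15 11 25 / 27 1 21 -1 / 19 9 13 7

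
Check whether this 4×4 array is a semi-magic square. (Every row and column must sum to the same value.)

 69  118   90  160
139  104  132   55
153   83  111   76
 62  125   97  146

No — column 2 sums to 430 but row 3 sums to 423.

Row 1: 69 + 118 + 90 + 160 = 437.
Row 2: 139 + 104 + 132 + 55 = 430.
Row 3: 153 + 83 + 111 + 76 = 423.
Row 4: 62 + 125 + 97 + 146 = 430.
Column 1: 69 + 139 + 153 + 62 = 423.
Column 2: 118 + 104 + 83 + 125 = 430.
Column 3: 90 + 132 + 111 + 97 = 430.
Column 4: 160 + 55 + 76 + 146 = 437.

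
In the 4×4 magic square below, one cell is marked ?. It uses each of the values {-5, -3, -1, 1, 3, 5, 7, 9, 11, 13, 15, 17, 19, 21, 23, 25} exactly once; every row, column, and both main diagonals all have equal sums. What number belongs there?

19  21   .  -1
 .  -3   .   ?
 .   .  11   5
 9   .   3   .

23

The 16 entries sum to 160, so each line sums to 160/4 = 40.
The remaining cell in row 1 is (1,3) = 40 − 39 = 1.
Column 3: 1 + 11 + 3 + ? = 40, so (2,3) = 25.
The remaining cell in main diagonal is (4,4) = 40 − 27 = 13.
Anti-diagonal needs 40; the known cells sum to 33, so (3,2) = 7.
Row 3 must total 40; the given cells sum to 23, so (3,1) = 17.
Using row 4: 9 + 3 + 13 + ? → (4,2) = 40 − 25 = 15.
The remaining cell in column 1 is (2,1) = 40 − 45 = -5.
Using column 4: -1 + 5 + 13 + ? → (2,4) = 40 − 17 = 23.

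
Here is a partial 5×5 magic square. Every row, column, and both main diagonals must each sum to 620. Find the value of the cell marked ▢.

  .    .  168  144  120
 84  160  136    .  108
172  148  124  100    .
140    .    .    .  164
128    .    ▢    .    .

80

Row 2 must total 620; the given cells sum to 488, so (2,4) = 132.
Row 3 needs 620; the known cells sum to 544, so (3,5) = 76.
The remaining cell in column 1 is (1,1) = 620 − 524 = 96.
The remaining cell in column 5 is (5,5) = 620 − 468 = 152.
From main diagonal, 620 − (96 + 160 + 124 + 152) gives (4,4) = 88.
Anti-diagonal must total 620; the given cells sum to 504, so (4,2) = 116.
Using row 1: 96 + 168 + 144 + 120 + ? → (1,2) = 620 − 528 = 92.
Using row 4: 140 + 116 + 88 + 164 + ? → (4,3) = 620 − 508 = 112.
Column 2 needs 620; the known cells sum to 516, so (5,2) = 104.
Using column 3: 168 + 136 + 124 + 112 + ? → (5,3) = 620 − 540 = 80.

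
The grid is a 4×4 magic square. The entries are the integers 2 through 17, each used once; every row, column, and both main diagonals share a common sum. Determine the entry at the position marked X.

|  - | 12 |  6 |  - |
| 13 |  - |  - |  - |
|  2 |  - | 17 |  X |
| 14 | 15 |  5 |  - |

The entries are 2 through 17, which sum to 152, so each line sums to 152/4 = 38.
Row 4 must total 38; the given cells sum to 34, so (4,4) = 4.
The remaining cell in column 1 is (1,1) = 38 − 29 = 9.
Using column 3: 6 + 17 + 5 + ? → (2,3) = 38 − 28 = 10.
Main diagonal: 9 + 17 + 4 + ? = 38, so (2,2) = 8.
The remaining cell in row 1 is (1,4) = 38 − 27 = 11.
The remaining cell in row 2 is (2,4) = 38 − 31 = 7.
Column 2: 12 + 8 + 15 + ? = 38, so (3,2) = 3.
From column 4, 38 − (11 + 7 + 4) gives (3,4) = 16.

16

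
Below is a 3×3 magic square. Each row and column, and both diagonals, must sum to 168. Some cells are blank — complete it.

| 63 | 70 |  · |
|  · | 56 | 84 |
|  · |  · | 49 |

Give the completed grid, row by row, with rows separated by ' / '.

Row 1: 63 + 70 + ? = 168, so (1,3) = 35.
Row 2 needs 168; the known cells sum to 140, so (2,1) = 28.
The remaining cell in column 1 is (3,1) = 168 − 91 = 77.
Using column 2: 70 + 56 + ? → (3,2) = 168 − 126 = 42.

63 70 35 / 28 56 84 / 77 42 49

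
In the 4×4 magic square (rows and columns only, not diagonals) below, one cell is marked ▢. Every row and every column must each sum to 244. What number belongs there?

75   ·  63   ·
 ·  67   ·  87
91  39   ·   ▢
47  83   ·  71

Row 4: 47 + 83 + 71 + ? = 244, so (4,3) = 43.
Column 1: 75 + 91 + 47 + ? = 244, so (2,1) = 31.
Column 2 needs 244; the known cells sum to 189, so (1,2) = 55.
Row 1 needs 244; the known cells sum to 193, so (1,4) = 51.
Row 2: 31 + 67 + 87 + ? = 244, so (2,3) = 59.
From column 3, 244 − (63 + 59 + 43) gives (3,3) = 79.
From column 4, 244 − (51 + 87 + 71) gives (3,4) = 35.

35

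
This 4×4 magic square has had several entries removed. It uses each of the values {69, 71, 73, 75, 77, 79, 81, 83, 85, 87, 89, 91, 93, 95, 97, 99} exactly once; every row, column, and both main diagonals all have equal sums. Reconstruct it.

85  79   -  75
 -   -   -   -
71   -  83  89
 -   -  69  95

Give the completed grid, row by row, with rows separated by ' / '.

The 16 entries sum to 1344, so each line sums to 1344/4 = 336.
Using row 1: 85 + 79 + 75 + ? → (1,3) = 336 − 239 = 97.
The remaining cell in row 3 is (3,2) = 336 − 243 = 93.
From column 3, 336 − (97 + 83 + 69) gives (2,3) = 87.
Column 4 needs 336; the known cells sum to 259, so (2,4) = 77.
Main diagonal must total 336; the given cells sum to 263, so (2,2) = 73.
Using anti-diagonal: 75 + 87 + 93 + ? → (4,1) = 336 − 255 = 81.
Using row 2: 73 + 87 + 77 + ? → (2,1) = 336 − 237 = 99.
Using row 4: 81 + 69 + 95 + ? → (4,2) = 336 − 245 = 91.

85 79 97 75 / 99 73 87 77 / 71 93 83 89 / 81 91 69 95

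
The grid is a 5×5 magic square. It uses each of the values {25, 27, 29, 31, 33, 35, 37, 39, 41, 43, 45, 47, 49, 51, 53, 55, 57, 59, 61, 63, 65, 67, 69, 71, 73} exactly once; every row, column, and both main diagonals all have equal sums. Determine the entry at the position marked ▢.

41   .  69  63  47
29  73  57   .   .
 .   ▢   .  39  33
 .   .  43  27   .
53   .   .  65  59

61

The 25 entries sum to 1225, so each line sums to 1225/5 = 245.
Row 1: 41 + 69 + 63 + 47 + ? = 245, so (1,2) = 25.
From column 4, 245 − (63 + 39 + 27 + 65) gives (2,4) = 51.
Main diagonal: 41 + 73 + 27 + 59 + ? = 245, so (3,3) = 45.
Using anti-diagonal: 47 + 51 + 45 + 53 + ? → (4,2) = 245 − 196 = 49.
Row 2 needs 245; the known cells sum to 210, so (2,5) = 35.
Using column 3: 69 + 57 + 45 + 43 + ? → (5,3) = 245 − 214 = 31.
The remaining cell in column 5 is (4,5) = 245 − 174 = 71.
The remaining cell in row 4 is (4,1) = 245 − 190 = 55.
Using row 5: 53 + 31 + 65 + 59 + ? → (5,2) = 245 − 208 = 37.
Column 1: 41 + 29 + 55 + 53 + ? = 245, so (3,1) = 67.
Column 2 must total 245; the given cells sum to 184, so (3,2) = 61.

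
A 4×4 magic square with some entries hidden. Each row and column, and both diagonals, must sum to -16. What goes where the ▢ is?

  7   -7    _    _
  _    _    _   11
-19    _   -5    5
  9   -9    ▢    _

From row 3, -16 − (-19 + (-5) + 5) gives (3,2) = 3.
The remaining cell in column 1 is (2,1) = -16 − (-3) = -13.
Using column 2: -7 + 3 + (-9) + ? → (2,2) = -16 − (-13) = -3.
Main diagonal: 7 + (-3) + (-5) + ? = -16, so (4,4) = -15.
The remaining cell in row 2 is (2,3) = -16 − (-5) = -11.
Row 4 must total -16; the given cells sum to -15, so (4,3) = -1.

-1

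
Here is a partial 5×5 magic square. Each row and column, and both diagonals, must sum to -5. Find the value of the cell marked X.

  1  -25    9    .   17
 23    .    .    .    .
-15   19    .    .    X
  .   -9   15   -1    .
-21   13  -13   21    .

Row 1 needs -5; the known cells sum to 2, so (1,4) = -7.
Using row 5: -21 + 13 + (-13) + 21 + ? → (5,5) = -5 − 0 = -5.
Column 1: 1 + 23 + (-15) + (-21) + ? = -5, so (4,1) = 7.
The remaining cell in column 2 is (2,2) = -5 − (-2) = -3.
Main diagonal: 1 + (-3) + (-1) + (-5) + ? = -5, so (3,3) = 3.
The remaining cell in anti-diagonal is (2,4) = -5 − (-10) = 5.
From row 4, -5 − (7 + (-9) + 15 + (-1)) gives (4,5) = -17.
Column 3: 9 + 3 + 15 + (-13) + ? = -5, so (2,3) = -19.
From column 4, -5 − (-7 + 5 + (-1) + 21) gives (3,4) = -23.
Using row 2: 23 + (-3) + (-19) + 5 + ? → (2,5) = -5 − 6 = -11.
The remaining cell in row 3 is (3,5) = -5 − (-16) = 11.

11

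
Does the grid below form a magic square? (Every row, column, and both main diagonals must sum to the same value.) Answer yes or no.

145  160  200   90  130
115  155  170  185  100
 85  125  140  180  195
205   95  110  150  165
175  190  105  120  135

Yes

Row 1: 145 + 160 + 200 + 90 + 130 = 725.
Row 2: 115 + 155 + 170 + 185 + 100 = 725.
Row 3: 85 + 125 + 140 + 180 + 195 = 725.
Row 4: 205 + 95 + 110 + 150 + 165 = 725.
Row 5: 175 + 190 + 105 + 120 + 135 = 725.
Column 1: 145 + 115 + 85 + 205 + 175 = 725.
Column 2: 160 + 155 + 125 + 95 + 190 = 725.
Column 3: 200 + 170 + 140 + 110 + 105 = 725.
Column 4: 90 + 185 + 180 + 150 + 120 = 725.
Column 5: 130 + 100 + 195 + 165 + 135 = 725.
Main diagonal: 145 + 155 + 140 + 150 + 135 = 725.
Anti-diagonal: 130 + 185 + 140 + 95 + 175 = 725.
All lines sum to 725.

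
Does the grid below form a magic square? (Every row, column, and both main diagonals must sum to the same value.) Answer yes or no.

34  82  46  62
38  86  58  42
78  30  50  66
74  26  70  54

Row 1: 34 + 82 + 46 + 62 = 224.
Row 2: 38 + 86 + 58 + 42 = 224.
Row 3: 78 + 30 + 50 + 66 = 224.
Row 4: 74 + 26 + 70 + 54 = 224.
Column 1: 34 + 38 + 78 + 74 = 224.
Column 2: 82 + 86 + 30 + 26 = 224.
Column 3: 46 + 58 + 50 + 70 = 224.
Column 4: 62 + 42 + 66 + 54 = 224.
Main diagonal: 34 + 86 + 50 + 54 = 224.
Anti-diagonal: 62 + 58 + 30 + 74 = 224.
All lines sum to 224.

Yes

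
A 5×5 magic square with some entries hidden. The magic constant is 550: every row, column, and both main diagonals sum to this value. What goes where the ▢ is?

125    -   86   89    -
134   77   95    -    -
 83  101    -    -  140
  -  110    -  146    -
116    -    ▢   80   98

137

Column 1 needs 550; the known cells sum to 458, so (4,1) = 92.
Main diagonal: 125 + 77 + 146 + 98 + ? = 550, so (3,3) = 104.
Using row 3: 83 + 101 + 104 + 140 + ? → (3,4) = 550 − 428 = 122.
Column 4 must total 550; the given cells sum to 437, so (2,4) = 113.
Using anti-diagonal: 113 + 104 + 110 + 116 + ? → (1,5) = 550 − 443 = 107.
Using row 1: 125 + 86 + 89 + 107 + ? → (1,2) = 550 − 407 = 143.
Row 2 needs 550; the known cells sum to 419, so (2,5) = 131.
From column 2, 550 − (143 + 77 + 101 + 110) gives (5,2) = 119.
Column 5 needs 550; the known cells sum to 476, so (4,5) = 74.
Row 4 must total 550; the given cells sum to 422, so (4,3) = 128.
From row 5, 550 − (116 + 119 + 80 + 98) gives (5,3) = 137.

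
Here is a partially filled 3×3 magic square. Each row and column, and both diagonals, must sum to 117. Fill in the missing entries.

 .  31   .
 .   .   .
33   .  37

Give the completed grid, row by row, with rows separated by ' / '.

41 31 45 / 43 39 35 / 33 47 37

Row 3: 33 + 37 + ? = 117, so (3,2) = 47.
From column 2, 117 − (31 + 47) gives (2,2) = 39.
The remaining cell in main diagonal is (1,1) = 117 − 76 = 41.
Anti-diagonal needs 117; the known cells sum to 72, so (1,3) = 45.
Using column 1: 41 + 33 + ? → (2,1) = 117 − 74 = 43.
Column 3 needs 117; the known cells sum to 82, so (2,3) = 35.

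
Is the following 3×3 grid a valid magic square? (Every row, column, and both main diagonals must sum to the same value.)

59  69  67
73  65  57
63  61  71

Row 1: 59 + 69 + 67 = 195.
Row 2: 73 + 65 + 57 = 195.
Row 3: 63 + 61 + 71 = 195.
Column 1: 59 + 73 + 63 = 195.
Column 2: 69 + 65 + 61 = 195.
Column 3: 67 + 57 + 71 = 195.
Main diagonal: 59 + 65 + 71 = 195.
Anti-diagonal: 67 + 65 + 63 = 195.
All lines sum to 195.

Yes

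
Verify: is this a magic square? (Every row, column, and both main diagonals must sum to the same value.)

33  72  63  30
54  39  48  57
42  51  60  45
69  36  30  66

No — row 3 sums to 198 but column 3 sums to 201.

Row 1: 33 + 72 + 63 + 30 = 198.
Row 2: 54 + 39 + 48 + 57 = 198.
Row 3: 42 + 51 + 60 + 45 = 198.
Row 4: 69 + 36 + 30 + 66 = 201.
Column 1: 33 + 54 + 42 + 69 = 198.
Column 2: 72 + 39 + 51 + 36 = 198.
Column 3: 63 + 48 + 60 + 30 = 201.
Column 4: 30 + 57 + 45 + 66 = 198.
Main diagonal: 33 + 39 + 60 + 66 = 198.
Anti-diagonal: 30 + 48 + 51 + 69 = 198.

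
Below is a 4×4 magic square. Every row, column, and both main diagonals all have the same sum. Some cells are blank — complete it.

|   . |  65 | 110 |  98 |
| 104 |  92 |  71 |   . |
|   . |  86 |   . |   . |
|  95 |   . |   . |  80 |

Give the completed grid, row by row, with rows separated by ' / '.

77 65 110 98 / 104 92 71 83 / 74 86 101 89 / 95 107 68 80

Anti-diagonal is already complete: 98 + 71 + 86 + 95 = 350, so that is the magic constant.
The remaining cell in row 1 is (1,1) = 350 − 273 = 77.
The remaining cell in row 2 is (2,4) = 350 − 267 = 83.
Column 1 must total 350; the given cells sum to 276, so (3,1) = 74.
Using column 2: 65 + 92 + 86 + ? → (4,2) = 350 − 243 = 107.
The remaining cell in column 4 is (3,4) = 350 − 261 = 89.
Using main diagonal: 77 + 92 + 80 + ? → (3,3) = 350 − 249 = 101.
Row 4 needs 350; the known cells sum to 282, so (4,3) = 68.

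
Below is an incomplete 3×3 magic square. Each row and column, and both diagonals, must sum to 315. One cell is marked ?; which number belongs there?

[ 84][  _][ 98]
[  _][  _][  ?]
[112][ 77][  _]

Using row 1: 84 + 98 + ? → (1,2) = 315 − 182 = 133.
Row 3: 112 + 77 + ? = 315, so (3,3) = 126.
Using column 1: 84 + 112 + ? → (2,1) = 315 − 196 = 119.
Column 2 must total 315; the given cells sum to 210, so (2,2) = 105.
Column 3 must total 315; the given cells sum to 224, so (2,3) = 91.

91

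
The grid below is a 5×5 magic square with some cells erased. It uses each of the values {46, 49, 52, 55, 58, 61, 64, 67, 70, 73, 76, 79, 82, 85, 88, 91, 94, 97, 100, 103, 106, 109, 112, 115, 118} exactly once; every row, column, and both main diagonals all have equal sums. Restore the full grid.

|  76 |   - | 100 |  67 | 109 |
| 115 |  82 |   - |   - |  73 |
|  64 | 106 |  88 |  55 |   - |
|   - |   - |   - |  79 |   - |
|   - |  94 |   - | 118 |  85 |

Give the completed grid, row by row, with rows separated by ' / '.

The 25 entries sum to 2050, so each line sums to 2050/5 = 410.
The remaining cell in row 1 is (1,2) = 410 − 352 = 58.
Row 3: 64 + 106 + 88 + 55 + ? = 410, so (3,5) = 97.
Column 2 must total 410; the given cells sum to 340, so (4,2) = 70.
From column 4, 410 − (67 + 55 + 79 + 118) gives (2,4) = 91.
From column 5, 410 − (109 + 73 + 97 + 85) gives (4,5) = 46.
From anti-diagonal, 410 − (109 + 91 + 88 + 70) gives (5,1) = 52.
Row 2: 115 + 82 + 91 + 73 + ? = 410, so (2,3) = 49.
Using row 5: 52 + 94 + 118 + 85 + ? → (5,3) = 410 − 349 = 61.
Column 1 must total 410; the given cells sum to 307, so (4,1) = 103.
Using column 3: 100 + 49 + 88 + 61 + ? → (4,3) = 410 − 298 = 112.

76 58 100 67 109 / 115 82 49 91 73 / 64 106 88 55 97 / 103 70 112 79 46 / 52 94 61 118 85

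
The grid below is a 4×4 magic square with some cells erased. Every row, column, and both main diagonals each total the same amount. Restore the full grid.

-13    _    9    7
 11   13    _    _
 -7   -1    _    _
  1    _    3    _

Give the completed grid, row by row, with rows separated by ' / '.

Column 1 is already complete: -13 + 11 + -7 + 1 = -8, so that is the magic constant.
Row 1 needs -8; the known cells sum to 3, so (1,2) = -11.
Column 2 must total -8; the given cells sum to 1, so (4,2) = -9.
Anti-diagonal: 7 + (-1) + 1 + ? = -8, so (2,3) = -15.
The remaining cell in row 2 is (2,4) = -8 − 9 = -17.
From row 4, -8 − (1 + (-9) + 3) gives (4,4) = -3.
Column 3 needs -8; the known cells sum to -3, so (3,3) = -5.
The remaining cell in column 4 is (3,4) = -8 − (-13) = 5.

-13 -11 9 7 / 11 13 -15 -17 / -7 -1 -5 5 / 1 -9 3 -3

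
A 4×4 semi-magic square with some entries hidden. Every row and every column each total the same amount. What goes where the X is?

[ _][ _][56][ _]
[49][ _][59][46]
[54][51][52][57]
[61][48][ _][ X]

58

Row 3 is complete and sums to 214; that is the magic constant.
Row 2 must total 214; the given cells sum to 154, so (2,2) = 60.
From column 1, 214 − (49 + 54 + 61) gives (1,1) = 50.
From column 2, 214 − (60 + 51 + 48) gives (1,2) = 55.
From column 3, 214 − (56 + 59 + 52) gives (4,3) = 47.
Row 1: 50 + 55 + 56 + ? = 214, so (1,4) = 53.
From row 4, 214 − (61 + 48 + 47) gives (4,4) = 58.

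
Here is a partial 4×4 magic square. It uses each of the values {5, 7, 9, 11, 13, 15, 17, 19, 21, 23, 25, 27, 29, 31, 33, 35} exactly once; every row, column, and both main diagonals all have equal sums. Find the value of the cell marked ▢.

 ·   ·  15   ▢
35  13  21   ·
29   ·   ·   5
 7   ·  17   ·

The 16 entries sum to 320, so each line sums to 320/4 = 80.
Row 2 needs 80; the known cells sum to 69, so (2,4) = 11.
Using column 1: 35 + 29 + 7 + ? → (1,1) = 80 − 71 = 9.
Column 3 must total 80; the given cells sum to 53, so (3,3) = 27.
Using main diagonal: 9 + 13 + 27 + ? → (4,4) = 80 − 49 = 31.
Row 3 must total 80; the given cells sum to 61, so (3,2) = 19.
Row 4 needs 80; the known cells sum to 55, so (4,2) = 25.
Column 2: 13 + 19 + 25 + ? = 80, so (1,2) = 23.
Column 4 needs 80; the known cells sum to 47, so (1,4) = 33.

33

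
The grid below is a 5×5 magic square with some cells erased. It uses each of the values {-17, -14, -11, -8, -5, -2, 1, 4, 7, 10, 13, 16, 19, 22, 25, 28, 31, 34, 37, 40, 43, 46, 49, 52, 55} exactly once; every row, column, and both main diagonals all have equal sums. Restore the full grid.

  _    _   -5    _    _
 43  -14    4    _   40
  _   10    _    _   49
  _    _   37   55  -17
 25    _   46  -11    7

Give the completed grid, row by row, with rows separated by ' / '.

34 52 -5 -2 16 / 43 -14 4 22 40 / -8 10 13 31 49 / 1 19 37 55 -17 / 25 28 46 -11 7

The 25 entries sum to 475, so each line sums to 475/5 = 95.
Using row 2: 43 + (-14) + 4 + 40 + ? → (2,4) = 95 − 73 = 22.
Row 5 must total 95; the given cells sum to 67, so (5,2) = 28.
The remaining cell in column 3 is (3,3) = 95 − 82 = 13.
Column 5 must total 95; the given cells sum to 79, so (1,5) = 16.
Main diagonal must total 95; the given cells sum to 61, so (1,1) = 34.
Anti-diagonal needs 95; the known cells sum to 76, so (4,2) = 19.
Row 4 needs 95; the known cells sum to 94, so (4,1) = 1.
The remaining cell in column 1 is (3,1) = 95 − 103 = -8.
Column 2 needs 95; the known cells sum to 43, so (1,2) = 52.
Row 1 must total 95; the given cells sum to 97, so (1,4) = -2.
Using row 3: -8 + 10 + 13 + 49 + ? → (3,4) = 95 − 64 = 31.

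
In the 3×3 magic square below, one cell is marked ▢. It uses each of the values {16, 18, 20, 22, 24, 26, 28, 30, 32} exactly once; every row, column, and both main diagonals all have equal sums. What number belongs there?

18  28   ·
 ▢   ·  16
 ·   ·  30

32

The 9 entries sum to 216, so each line sums to 216/3 = 72.
Row 1 must total 72; the given cells sum to 46, so (1,3) = 26.
Main diagonal must total 72; the given cells sum to 48, so (2,2) = 24.
Anti-diagonal: 26 + 24 + ? = 72, so (3,1) = 22.
From row 2, 72 − (24 + 16) gives (2,1) = 32.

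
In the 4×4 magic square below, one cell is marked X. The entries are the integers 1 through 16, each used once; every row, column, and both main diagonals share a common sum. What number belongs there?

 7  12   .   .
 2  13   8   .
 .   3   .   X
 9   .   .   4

The entries are 1 through 16, which sum to 136, so each line sums to 136/4 = 34.
Row 2 needs 34; the known cells sum to 23, so (2,4) = 11.
Column 1 needs 34; the known cells sum to 18, so (3,1) = 16.
Column 2 needs 34; the known cells sum to 28, so (4,2) = 6.
Main diagonal needs 34; the known cells sum to 24, so (3,3) = 10.
Anti-diagonal: 8 + 3 + 9 + ? = 34, so (1,4) = 14.
From row 1, 34 − (7 + 12 + 14) gives (1,3) = 1.
Row 3: 16 + 3 + 10 + ? = 34, so (3,4) = 5.

5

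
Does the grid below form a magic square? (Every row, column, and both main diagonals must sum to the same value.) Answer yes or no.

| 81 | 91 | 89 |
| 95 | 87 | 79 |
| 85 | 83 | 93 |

Yes

Row 1: 81 + 91 + 89 = 261.
Row 2: 95 + 87 + 79 = 261.
Row 3: 85 + 83 + 93 = 261.
Column 1: 81 + 95 + 85 = 261.
Column 2: 91 + 87 + 83 = 261.
Column 3: 89 + 79 + 93 = 261.
Main diagonal: 81 + 87 + 93 = 261.
Anti-diagonal: 89 + 87 + 85 = 261.
All lines sum to 261.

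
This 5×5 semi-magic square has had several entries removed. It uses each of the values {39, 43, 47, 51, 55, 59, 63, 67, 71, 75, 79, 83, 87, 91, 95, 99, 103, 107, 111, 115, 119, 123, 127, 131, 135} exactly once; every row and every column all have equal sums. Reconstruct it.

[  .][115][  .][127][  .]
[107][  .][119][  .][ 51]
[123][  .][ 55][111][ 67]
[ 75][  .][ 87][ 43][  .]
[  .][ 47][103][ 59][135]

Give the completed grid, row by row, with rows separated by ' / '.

39 115 71 127 83 / 107 63 119 95 51 / 123 79 55 111 67 / 75 131 87 43 99 / 91 47 103 59 135

The 25 entries sum to 2175, so each line sums to 2175/5 = 435.
Row 3: 123 + 55 + 111 + 67 + ? = 435, so (3,2) = 79.
From row 5, 435 − (47 + 103 + 59 + 135) gives (5,1) = 91.
The remaining cell in column 1 is (1,1) = 435 − 396 = 39.
From column 3, 435 − (119 + 55 + 87 + 103) gives (1,3) = 71.
Column 4 needs 435; the known cells sum to 340, so (2,4) = 95.
Using row 1: 39 + 115 + 71 + 127 + ? → (1,5) = 435 − 352 = 83.
From row 2, 435 − (107 + 119 + 95 + 51) gives (2,2) = 63.
The remaining cell in column 2 is (4,2) = 435 − 304 = 131.
Column 5 must total 435; the given cells sum to 336, so (4,5) = 99.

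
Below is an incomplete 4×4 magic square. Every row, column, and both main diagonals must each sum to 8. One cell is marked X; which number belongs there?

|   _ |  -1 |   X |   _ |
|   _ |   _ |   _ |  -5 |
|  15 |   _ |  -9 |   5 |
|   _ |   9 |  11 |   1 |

-11

Row 3 needs 8; the known cells sum to 11, so (3,2) = -3.
Row 4: 9 + 11 + 1 + ? = 8, so (4,1) = -13.
Column 2: -1 + (-3) + 9 + ? = 8, so (2,2) = 3.
Column 4 must total 8; the given cells sum to 1, so (1,4) = 7.
From main diagonal, 8 − (3 + (-9) + 1) gives (1,1) = 13.
Anti-diagonal: 7 + (-3) + (-13) + ? = 8, so (2,3) = 17.
Row 1 needs 8; the known cells sum to 19, so (1,3) = -11.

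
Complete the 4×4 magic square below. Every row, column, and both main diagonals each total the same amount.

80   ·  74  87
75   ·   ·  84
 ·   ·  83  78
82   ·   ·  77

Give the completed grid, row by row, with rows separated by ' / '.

80 85 74 87 / 75 86 81 84 / 89 76 83 78 / 82 79 88 77

Column 4 is already complete: 87 + 84 + 78 + 77 = 326, so that is the magic constant.
From row 1, 326 − (80 + 74 + 87) gives (1,2) = 85.
Column 1: 80 + 75 + 82 + ? = 326, so (3,1) = 89.
Main diagonal: 80 + 83 + 77 + ? = 326, so (2,2) = 86.
Row 2: 75 + 86 + 84 + ? = 326, so (2,3) = 81.
Row 3 must total 326; the given cells sum to 250, so (3,2) = 76.
Column 2 must total 326; the given cells sum to 247, so (4,2) = 79.
Column 3: 74 + 81 + 83 + ? = 326, so (4,3) = 88.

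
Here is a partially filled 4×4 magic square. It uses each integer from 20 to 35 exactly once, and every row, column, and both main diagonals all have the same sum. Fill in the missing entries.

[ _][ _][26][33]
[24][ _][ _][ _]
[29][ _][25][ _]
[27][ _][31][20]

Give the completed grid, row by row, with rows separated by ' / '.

30 21 26 33 / 24 35 28 23 / 29 22 25 34 / 27 32 31 20

The entries are 20 through 35, which sum to 440, so each line sums to 440/4 = 110.
Using row 4: 27 + 31 + 20 + ? → (4,2) = 110 − 78 = 32.
Column 1 must total 110; the given cells sum to 80, so (1,1) = 30.
The remaining cell in column 3 is (2,3) = 110 − 82 = 28.
Main diagonal must total 110; the given cells sum to 75, so (2,2) = 35.
Using anti-diagonal: 33 + 28 + 27 + ? → (3,2) = 110 − 88 = 22.
The remaining cell in row 1 is (1,2) = 110 − 89 = 21.
Row 2: 24 + 35 + 28 + ? = 110, so (2,4) = 23.
Row 3 must total 110; the given cells sum to 76, so (3,4) = 34.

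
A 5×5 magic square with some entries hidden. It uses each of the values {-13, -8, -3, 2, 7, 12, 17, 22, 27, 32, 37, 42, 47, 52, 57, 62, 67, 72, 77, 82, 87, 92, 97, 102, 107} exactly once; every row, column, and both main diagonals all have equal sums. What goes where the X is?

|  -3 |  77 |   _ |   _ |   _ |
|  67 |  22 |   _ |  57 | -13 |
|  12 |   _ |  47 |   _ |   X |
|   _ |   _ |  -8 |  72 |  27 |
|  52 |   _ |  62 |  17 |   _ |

82

The 25 entries sum to 1175, so each line sums to 1175/5 = 235.
Row 2 must total 235; the given cells sum to 133, so (2,3) = 102.
The remaining cell in column 1 is (4,1) = 235 − 128 = 107.
Column 3 must total 235; the given cells sum to 203, so (1,3) = 32.
Main diagonal needs 235; the known cells sum to 138, so (5,5) = 97.
From row 4, 235 − (107 + (-8) + 72 + 27) gives (4,2) = 37.
The remaining cell in row 5 is (5,2) = 235 − 228 = 7.
Column 2: 77 + 22 + 37 + 7 + ? = 235, so (3,2) = 92.
Using anti-diagonal: 57 + 47 + 37 + 52 + ? → (1,5) = 235 − 193 = 42.
The remaining cell in row 1 is (1,4) = 235 − 148 = 87.
Column 4: 87 + 57 + 72 + 17 + ? = 235, so (3,4) = 2.
The remaining cell in column 5 is (3,5) = 235 − 153 = 82.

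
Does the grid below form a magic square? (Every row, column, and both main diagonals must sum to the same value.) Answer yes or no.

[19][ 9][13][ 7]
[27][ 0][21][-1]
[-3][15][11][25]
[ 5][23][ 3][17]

No — row 2 sums to 47 but column 3 sums to 48.

Row 1: 19 + 9 + 13 + 7 = 48.
Row 2: 27 + 0 + 21 + (-1) = 47.
Row 3: -3 + 15 + 11 + 25 = 48.
Row 4: 5 + 23 + 3 + 17 = 48.
Column 1: 19 + 27 + (-3) + 5 = 48.
Column 2: 9 + 0 + 15 + 23 = 47.
Column 3: 13 + 21 + 11 + 3 = 48.
Column 4: 7 + (-1) + 25 + 17 = 48.
Main diagonal: 19 + 0 + 11 + 17 = 47.
Anti-diagonal: 7 + 21 + 15 + 5 = 48.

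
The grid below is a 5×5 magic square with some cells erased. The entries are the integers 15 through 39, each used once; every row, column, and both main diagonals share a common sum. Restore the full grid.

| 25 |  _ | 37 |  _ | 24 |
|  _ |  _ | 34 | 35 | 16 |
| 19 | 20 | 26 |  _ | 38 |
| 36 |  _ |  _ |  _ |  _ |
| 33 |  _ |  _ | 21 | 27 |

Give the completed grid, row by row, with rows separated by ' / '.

The entries are 15 through 39, which sum to 675, so each line sums to 675/5 = 135.
Row 3: 19 + 20 + 26 + 38 + ? = 135, so (3,4) = 32.
Column 1: 25 + 19 + 36 + 33 + ? = 135, so (2,1) = 22.
From column 5, 135 − (24 + 16 + 38 + 27) gives (4,5) = 30.
Anti-diagonal: 24 + 35 + 26 + 33 + ? = 135, so (4,2) = 17.
Using row 2: 22 + 34 + 35 + 16 + ? → (2,2) = 135 − 107 = 28.
From main diagonal, 135 − (25 + 28 + 26 + 27) gives (4,4) = 29.
Row 4 needs 135; the known cells sum to 112, so (4,3) = 23.
Using column 3: 37 + 34 + 26 + 23 + ? → (5,3) = 135 − 120 = 15.
Column 4 must total 135; the given cells sum to 117, so (1,4) = 18.
The remaining cell in row 1 is (1,2) = 135 − 104 = 31.
Using row 5: 33 + 15 + 21 + 27 + ? → (5,2) = 135 − 96 = 39.

25 31 37 18 24 / 22 28 34 35 16 / 19 20 26 32 38 / 36 17 23 29 30 / 33 39 15 21 27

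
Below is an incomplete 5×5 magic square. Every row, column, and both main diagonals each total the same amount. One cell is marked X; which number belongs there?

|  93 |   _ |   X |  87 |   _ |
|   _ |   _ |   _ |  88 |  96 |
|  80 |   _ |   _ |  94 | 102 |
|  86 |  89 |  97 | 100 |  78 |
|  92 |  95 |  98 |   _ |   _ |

79

Row 4 is complete and sums to 450; that is the magic constant.
Using column 1: 93 + 80 + 86 + 92 + ? → (2,1) = 450 − 351 = 99.
Column 4 must total 450; the given cells sum to 369, so (5,4) = 81.
The remaining cell in row 5 is (5,5) = 450 − 366 = 84.
From column 5, 450 − (96 + 102 + 78 + 84) gives (1,5) = 90.
Anti-diagonal: 90 + 88 + 89 + 92 + ? = 450, so (3,3) = 91.
Row 3 must total 450; the given cells sum to 367, so (3,2) = 83.
Using main diagonal: 93 + 91 + 100 + 84 + ? → (2,2) = 450 − 368 = 82.
Using row 2: 99 + 82 + 88 + 96 + ? → (2,3) = 450 − 365 = 85.
Column 2 needs 450; the known cells sum to 349, so (1,2) = 101.
From column 3, 450 − (85 + 91 + 97 + 98) gives (1,3) = 79.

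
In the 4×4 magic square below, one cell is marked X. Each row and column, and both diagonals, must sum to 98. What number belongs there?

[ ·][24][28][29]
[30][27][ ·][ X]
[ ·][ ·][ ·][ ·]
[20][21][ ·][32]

18

Row 1 needs 98; the known cells sum to 81, so (1,1) = 17.
Row 4: 20 + 21 + 32 + ? = 98, so (4,3) = 25.
The remaining cell in column 1 is (3,1) = 98 − 67 = 31.
Using column 2: 24 + 27 + 21 + ? → (3,2) = 98 − 72 = 26.
Main diagonal must total 98; the given cells sum to 76, so (3,3) = 22.
Anti-diagonal: 29 + 26 + 20 + ? = 98, so (2,3) = 23.
Row 2 must total 98; the given cells sum to 80, so (2,4) = 18.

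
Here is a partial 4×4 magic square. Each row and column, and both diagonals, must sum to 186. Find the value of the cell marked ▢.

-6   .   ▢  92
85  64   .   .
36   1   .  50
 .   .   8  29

Row 3 needs 186; the known cells sum to 87, so (3,3) = 99.
The remaining cell in column 1 is (4,1) = 186 − 115 = 71.
Using column 4: 92 + 50 + 29 + ? → (2,4) = 186 − 171 = 15.
From anti-diagonal, 186 − (92 + 1 + 71) gives (2,3) = 22.
Row 4 needs 186; the known cells sum to 108, so (4,2) = 78.
Column 2 needs 186; the known cells sum to 143, so (1,2) = 43.
Column 3 needs 186; the known cells sum to 129, so (1,3) = 57.

57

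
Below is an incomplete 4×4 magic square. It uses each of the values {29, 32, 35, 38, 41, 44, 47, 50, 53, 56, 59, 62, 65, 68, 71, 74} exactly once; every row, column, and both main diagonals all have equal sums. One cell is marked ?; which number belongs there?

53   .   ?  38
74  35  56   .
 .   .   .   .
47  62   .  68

71

The 16 entries sum to 824, so each line sums to 824/4 = 206.
Row 2 needs 206; the known cells sum to 165, so (2,4) = 41.
Using row 4: 47 + 62 + 68 + ? → (4,3) = 206 − 177 = 29.
The remaining cell in column 1 is (3,1) = 206 − 174 = 32.
Column 4 needs 206; the known cells sum to 147, so (3,4) = 59.
From main diagonal, 206 − (53 + 35 + 68) gives (3,3) = 50.
Anti-diagonal must total 206; the given cells sum to 141, so (3,2) = 65.
Column 2 must total 206; the given cells sum to 162, so (1,2) = 44.
Column 3 needs 206; the known cells sum to 135, so (1,3) = 71.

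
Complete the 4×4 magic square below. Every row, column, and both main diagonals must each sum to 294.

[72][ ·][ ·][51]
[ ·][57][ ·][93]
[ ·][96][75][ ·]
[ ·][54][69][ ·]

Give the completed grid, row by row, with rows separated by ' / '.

Column 2 needs 294; the known cells sum to 207, so (1,2) = 87.
Using main diagonal: 72 + 57 + 75 + ? → (4,4) = 294 − 204 = 90.
Row 1 must total 294; the given cells sum to 210, so (1,3) = 84.
Row 4 must total 294; the given cells sum to 213, so (4,1) = 81.
Using column 3: 84 + 75 + 69 + ? → (2,3) = 294 − 228 = 66.
Column 4 must total 294; the given cells sum to 234, so (3,4) = 60.
The remaining cell in row 2 is (2,1) = 294 − 216 = 78.
From row 3, 294 − (96 + 75 + 60) gives (3,1) = 63.

72 87 84 51 / 78 57 66 93 / 63 96 75 60 / 81 54 69 90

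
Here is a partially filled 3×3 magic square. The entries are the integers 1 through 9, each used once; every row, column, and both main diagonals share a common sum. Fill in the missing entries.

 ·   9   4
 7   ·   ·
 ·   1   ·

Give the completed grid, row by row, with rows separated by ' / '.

The entries are 1 through 9, which sum to 45, so each line sums to 45/3 = 15.
Row 1: 9 + 4 + ? = 15, so (1,1) = 2.
Column 1 needs 15; the known cells sum to 9, so (3,1) = 6.
The remaining cell in column 2 is (2,2) = 15 − 10 = 5.
The remaining cell in main diagonal is (3,3) = 15 − 7 = 8.
Using row 2: 7 + 5 + ? → (2,3) = 15 − 12 = 3.

2 9 4 / 7 5 3 / 6 1 8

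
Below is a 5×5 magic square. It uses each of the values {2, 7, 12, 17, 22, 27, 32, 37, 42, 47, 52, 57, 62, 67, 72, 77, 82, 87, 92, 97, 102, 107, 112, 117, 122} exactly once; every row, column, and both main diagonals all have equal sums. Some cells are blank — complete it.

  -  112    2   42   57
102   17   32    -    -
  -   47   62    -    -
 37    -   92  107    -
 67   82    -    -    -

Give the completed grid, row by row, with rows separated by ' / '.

97 112 2 42 57 / 102 17 32 72 87 / 7 47 62 77 117 / 37 52 92 107 22 / 67 82 122 12 27

The 25 entries sum to 1550, so each line sums to 1550/5 = 310.
The remaining cell in row 1 is (1,1) = 310 − 213 = 97.
Column 1: 97 + 102 + 37 + 67 + ? = 310, so (3,1) = 7.
Column 2: 112 + 17 + 47 + 82 + ? = 310, so (4,2) = 52.
Column 3 needs 310; the known cells sum to 188, so (5,3) = 122.
Using main diagonal: 97 + 17 + 62 + 107 + ? → (5,5) = 310 − 283 = 27.
The remaining cell in anti-diagonal is (2,4) = 310 − 238 = 72.
Using row 2: 102 + 17 + 32 + 72 + ? → (2,5) = 310 − 223 = 87.
Row 4 must total 310; the given cells sum to 288, so (4,5) = 22.
From row 5, 310 − (67 + 82 + 122 + 27) gives (5,4) = 12.
Using column 4: 42 + 72 + 107 + 12 + ? → (3,4) = 310 − 233 = 77.
Column 5 needs 310; the known cells sum to 193, so (3,5) = 117.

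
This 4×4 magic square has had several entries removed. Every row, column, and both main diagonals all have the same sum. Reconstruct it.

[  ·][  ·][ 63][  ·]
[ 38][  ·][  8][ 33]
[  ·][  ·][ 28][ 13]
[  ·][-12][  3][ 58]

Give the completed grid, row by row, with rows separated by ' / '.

Column 3 is already complete: 63 + 8 + 28 + 3 = 102, so that is the magic constant.
From row 2, 102 − (38 + 8 + 33) gives (2,2) = 23.
Using row 4: -12 + 3 + 58 + ? → (4,1) = 102 − 49 = 53.
The remaining cell in column 4 is (1,4) = 102 − 104 = -2.
Main diagonal needs 102; the known cells sum to 109, so (1,1) = -7.
From anti-diagonal, 102 − (-2 + 8 + 53) gives (3,2) = 43.
The remaining cell in row 1 is (1,2) = 102 − 54 = 48.
Row 3 needs 102; the known cells sum to 84, so (3,1) = 18.

-7 48 63 -2 / 38 23 8 33 / 18 43 28 13 / 53 -12 3 58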